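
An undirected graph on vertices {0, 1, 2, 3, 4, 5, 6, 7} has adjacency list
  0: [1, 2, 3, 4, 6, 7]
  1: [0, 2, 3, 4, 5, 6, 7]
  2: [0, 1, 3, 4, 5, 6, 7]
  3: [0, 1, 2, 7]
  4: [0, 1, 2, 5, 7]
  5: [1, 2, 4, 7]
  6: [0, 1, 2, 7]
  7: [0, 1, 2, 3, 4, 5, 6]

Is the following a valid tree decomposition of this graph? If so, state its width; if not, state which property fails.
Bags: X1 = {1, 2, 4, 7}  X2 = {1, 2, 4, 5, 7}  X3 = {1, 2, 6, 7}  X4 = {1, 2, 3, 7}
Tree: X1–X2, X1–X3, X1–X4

No — vertex 0 appears in no bag.

A tree decomposition must satisfy three properties: every vertex lies in some bag; for every edge, both endpoints lie together in some bag; and for every vertex, the bags containing it form a connected subtree. Here vertex 0 appears in no bag, so the decomposition is invalid.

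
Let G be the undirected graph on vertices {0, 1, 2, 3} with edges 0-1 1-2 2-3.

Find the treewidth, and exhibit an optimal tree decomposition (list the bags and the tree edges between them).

Treewidth 1.
Bags: B1 = {0, 1}  B2 = {1, 2}  B3 = {2, 3}
Tree: B1–B2, B2–B3

Each bag holds 2 vertices, so the decomposition has width 1, which upper-bounds the treewidth. Any graph with an edge has treewidth ≥ 1, and G has the edge 0–1. Hence tw(G) = 1 exactly.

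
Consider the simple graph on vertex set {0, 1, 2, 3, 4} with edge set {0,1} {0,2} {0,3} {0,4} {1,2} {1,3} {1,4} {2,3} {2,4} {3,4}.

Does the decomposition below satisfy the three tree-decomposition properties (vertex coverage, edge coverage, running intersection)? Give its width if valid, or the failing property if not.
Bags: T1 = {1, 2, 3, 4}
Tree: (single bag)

A tree decomposition must satisfy three properties: every vertex lies in some bag; for every edge, both endpoints lie together in some bag; and for every vertex, the bags containing it form a connected subtree. Here vertex 0 appears in no bag, so the decomposition is invalid.

No — vertex 0 appears in no bag.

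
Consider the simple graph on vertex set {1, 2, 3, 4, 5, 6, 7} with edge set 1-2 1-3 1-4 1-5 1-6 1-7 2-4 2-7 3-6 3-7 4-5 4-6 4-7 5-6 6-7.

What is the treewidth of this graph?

A width-3 tree decomposition is:
Bags: B1 = {1, 4, 5, 6}  B2 = {1, 4, 6, 7}  B3 = {1, 3, 6, 7}  B4 = {1, 2, 4, 7}
Tree: B1–B2, B2–B3, B2–B4
Every bag has size at most 4, so the width is 4 − 1 = 3 and tw(G) ≤ 3. For the lower bound, the 4 vertices {1, 3, 6, 7} are pairwise adjacent, and any tree decomposition puts a clique entirely inside one bag — forcing width ≥ 3. Combining the bounds, tw(G) = 3.

3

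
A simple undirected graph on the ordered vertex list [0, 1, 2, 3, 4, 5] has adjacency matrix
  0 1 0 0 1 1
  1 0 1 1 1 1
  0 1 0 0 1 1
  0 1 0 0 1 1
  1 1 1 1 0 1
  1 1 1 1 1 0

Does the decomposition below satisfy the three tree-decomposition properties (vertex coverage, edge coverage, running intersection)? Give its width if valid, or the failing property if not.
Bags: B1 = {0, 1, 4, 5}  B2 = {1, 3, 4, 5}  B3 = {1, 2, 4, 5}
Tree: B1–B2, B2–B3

Yes; width 3.

Vertex coverage: the bags together contain {0, 1, 2, 3, 4, 5}, the full vertex set. Edge coverage: each edge of G has both endpoints in at least one bag. Running intersection: for every vertex, the bags containing it form a connected subtree. All three properties hold, so this is a valid tree decomposition of width max|bag| − 1 = 3, and hence tw(G) ≤ 3.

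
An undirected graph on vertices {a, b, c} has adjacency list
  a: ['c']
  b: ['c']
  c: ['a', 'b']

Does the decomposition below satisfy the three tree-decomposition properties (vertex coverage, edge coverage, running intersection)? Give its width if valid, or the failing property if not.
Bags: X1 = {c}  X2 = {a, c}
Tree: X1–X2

A tree decomposition must satisfy three properties: every vertex lies in some bag; for every edge, both endpoints lie together in some bag; and for every vertex, the bags containing it form a connected subtree. Here vertex b appears in no bag, so the decomposition is invalid.

No — vertex b appears in no bag.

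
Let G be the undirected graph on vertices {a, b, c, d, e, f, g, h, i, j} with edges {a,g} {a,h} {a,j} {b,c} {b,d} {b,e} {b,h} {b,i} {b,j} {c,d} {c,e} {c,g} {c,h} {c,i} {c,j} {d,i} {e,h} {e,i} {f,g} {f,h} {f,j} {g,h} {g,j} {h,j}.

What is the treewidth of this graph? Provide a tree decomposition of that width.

Each bag holds 4 vertices, so the decomposition has width 3, which upper-bounds the treewidth. Conversely, {b, c, d, i} is a clique of size 4, and the vertices of any clique must share a bag in every tree decomposition; so some bag has ≥ 4 vertices and tw(G) ≥ 3. Combining the bounds, tw(G) = 3.

Treewidth 3.
One such decomposition:
Bags: B1 = {b, c, e, h}  B2 = {b, c, h, j}  B3 = {c, g, h, j}  B4 = {f, g, h, j}  B5 = {b, c, e, i}  B6 = {b, c, d, i}  B7 = {a, g, h, j}
Tree: B1–B2, B2–B3, B3–B4, B1–B5, B5–B6, B4–B7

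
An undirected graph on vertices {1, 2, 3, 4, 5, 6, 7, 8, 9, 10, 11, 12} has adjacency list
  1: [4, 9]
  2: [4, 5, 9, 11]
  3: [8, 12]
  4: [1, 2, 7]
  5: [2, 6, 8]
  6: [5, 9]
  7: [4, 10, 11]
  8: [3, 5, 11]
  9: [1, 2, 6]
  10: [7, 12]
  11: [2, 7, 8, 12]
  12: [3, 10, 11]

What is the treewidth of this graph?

3

A width-3 tree decomposition is:
Bags: B1 = {1, 5, 6, 9}  B2 = {1, 2, 5, 9}  B3 = {1, 2, 4, 5}  B4 = {2, 4, 5, 8}  B5 = {2, 4, 8, 11}  B6 = {4, 7, 8, 11}  B7 = {3, 7, 8, 11}  B8 = {3, 7, 11, 12}  B9 = {3, 7, 10, 12}
Tree: B1–B2, B2–B3, B3–B4, B4–B5, B5–B6, B6–B7, B7–B8, B8–B9
The largest bag has 4 vertices, giving width 3; this decomposition certifies tw(G) ≤ 3. For the lower bound: the 4 vertex sets {1,6,9}, {5}, {2}, {4,7,8,11} are disjoint, each induces a connected subgraph, and every pair is joined by at least one edge of G. Contracting each set to a single vertex therefore yields K_{4} as a minor, and since treewidth is minor-monotone, tw(G) ≥ tw(K_{4}) = 3. Hence tw(G) = 3 exactly.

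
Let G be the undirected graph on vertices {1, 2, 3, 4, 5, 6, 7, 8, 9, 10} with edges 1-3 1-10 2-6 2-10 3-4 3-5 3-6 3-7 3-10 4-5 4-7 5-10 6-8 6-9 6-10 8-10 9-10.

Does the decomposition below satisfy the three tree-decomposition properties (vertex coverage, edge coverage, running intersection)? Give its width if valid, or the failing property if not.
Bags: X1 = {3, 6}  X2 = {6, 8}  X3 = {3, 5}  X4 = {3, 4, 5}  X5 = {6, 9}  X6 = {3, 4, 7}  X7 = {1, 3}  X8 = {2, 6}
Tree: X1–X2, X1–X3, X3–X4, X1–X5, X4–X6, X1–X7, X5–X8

No — vertex 10 appears in no bag.

A tree decomposition must satisfy three properties: every vertex lies in some bag; for every edge, both endpoints lie together in some bag; and for every vertex, the bags containing it form a connected subtree. Here vertex 10 appears in no bag, so the decomposition is invalid.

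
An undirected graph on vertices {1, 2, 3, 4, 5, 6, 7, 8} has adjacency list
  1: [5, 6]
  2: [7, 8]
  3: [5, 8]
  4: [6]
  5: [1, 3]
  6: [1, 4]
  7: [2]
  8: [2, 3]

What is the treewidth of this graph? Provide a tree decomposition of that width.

Every bag has size at most 2, so the width is 2 − 1 = 1 and tw(G) ≤ 1. Since G has at least one edge (e.g. 7–2), it is not an edgeless graph, so tw(G) ≥ 1. Combining the bounds, tw(G) = 1.

Treewidth 1.
Bags: B1 = {2, 7}  B2 = {2, 8}  B3 = {3, 8}  B4 = {3, 5}  B5 = {1, 5}  B6 = {1, 6}  B7 = {4, 6}
Tree: B1–B2, B2–B3, B3–B4, B4–B5, B5–B6, B6–B7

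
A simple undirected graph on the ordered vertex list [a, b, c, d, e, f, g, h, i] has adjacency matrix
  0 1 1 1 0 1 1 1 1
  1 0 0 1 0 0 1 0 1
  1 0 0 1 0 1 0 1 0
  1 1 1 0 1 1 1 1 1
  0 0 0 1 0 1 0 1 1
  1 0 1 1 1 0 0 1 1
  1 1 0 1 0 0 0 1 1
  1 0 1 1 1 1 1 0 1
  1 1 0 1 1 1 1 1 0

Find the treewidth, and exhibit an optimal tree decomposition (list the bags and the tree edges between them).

Each bag holds 5 vertices, so the decomposition has width 4, which upper-bounds the treewidth. On the other hand G contains the 5-clique {a, d, g, h, i}. A clique must lie in a single bag of any decomposition, so no decomposition can have width below 4. Therefore the treewidth is 4.

Treewidth 4.
One such decomposition:
Bags: B1 = {a, d, g, h, i}  B2 = {a, d, f, h, i}  B3 = {a, c, d, f, h}  B4 = {d, e, f, h, i}  B5 = {a, b, d, g, i}
Tree: B1–B2, B2–B3, B2–B4, B1–B5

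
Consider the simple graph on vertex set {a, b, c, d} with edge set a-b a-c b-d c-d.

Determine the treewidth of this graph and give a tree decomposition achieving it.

The largest bag has 3 vertices, giving width 2; this decomposition certifies tw(G) ≤ 2. The edges c–d–b–a–c form a cycle, so G is not a tree and its treewidth is at least 2. Combining the bounds, tw(G) = 2.

Treewidth 2.
One optimal decomposition is:
Bags: B1 = {b, c, d}  B2 = {a, b, c}
Tree: B1–B2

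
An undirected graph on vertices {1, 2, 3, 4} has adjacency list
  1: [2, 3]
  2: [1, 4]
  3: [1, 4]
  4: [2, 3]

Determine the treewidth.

2

A width-2 tree decomposition is:
Bags: B1 = {1, 2, 4}  B2 = {1, 3, 4}
Tree: B1–B2
The largest bag has 3 vertices, giving width 2; this decomposition certifies tw(G) ≤ 2. Since 1–2–4–3–1 is a cycle in G, G is not acyclic. Forests are exactly the graphs of treewidth ≤ 1, so tw(G) ≥ 2. Hence tw(G) = 2 exactly.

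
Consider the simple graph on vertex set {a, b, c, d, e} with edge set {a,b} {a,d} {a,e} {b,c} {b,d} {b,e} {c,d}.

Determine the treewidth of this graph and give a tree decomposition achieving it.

Treewidth 2.
Bags: B1 = {a, b, e}  B2 = {a, b, d}  B3 = {b, c, d}
Tree: B1–B2, B2–B3

The largest bag has 3 vertices, giving width 2; this decomposition certifies tw(G) ≤ 2. For the lower bound, the 3 vertices {b, c, d} are pairwise adjacent, and any tree decomposition puts a clique entirely inside one bag — forcing width ≥ 2. Combining the bounds, tw(G) = 2.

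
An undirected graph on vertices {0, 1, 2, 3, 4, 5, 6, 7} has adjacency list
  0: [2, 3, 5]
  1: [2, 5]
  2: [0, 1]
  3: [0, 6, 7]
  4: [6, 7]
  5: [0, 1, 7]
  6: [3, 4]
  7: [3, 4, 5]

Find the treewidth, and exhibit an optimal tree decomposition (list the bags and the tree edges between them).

Treewidth 2.
One optimal decomposition is:
Bags: B1 = {0, 1, 2}  B2 = {0, 1, 5}  B3 = {0, 3, 5}  B4 = {3, 5, 7}  B5 = {3, 6, 7}  B6 = {4, 6, 7}
Tree: B1–B2, B2–B3, B3–B4, B4–B5, B5–B6

Every bag has size at most 3, so the width is 3 − 1 = 2 and tw(G) ≤ 2. The edges 2–1–5–0–2 form a cycle, so G is not a tree and its treewidth is at least 2. The upper and lower bounds meet at 2, so that is the treewidth.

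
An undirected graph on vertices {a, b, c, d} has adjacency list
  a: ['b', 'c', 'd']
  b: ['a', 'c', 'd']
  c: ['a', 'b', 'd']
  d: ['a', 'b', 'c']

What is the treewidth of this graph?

3

A width-3 tree decomposition is:
Bags: B1 = {a, b, c, d}
Tree: (single bag)
A single bag containing all 4 vertices is trivially a valid decomposition of width 3. Conversely, {a, b, c, d} is a clique of size 4, and the vertices of any clique must share a bag in every tree decomposition; so some bag has ≥ 4 vertices and tw(G) ≥ 3. Therefore the treewidth is 3.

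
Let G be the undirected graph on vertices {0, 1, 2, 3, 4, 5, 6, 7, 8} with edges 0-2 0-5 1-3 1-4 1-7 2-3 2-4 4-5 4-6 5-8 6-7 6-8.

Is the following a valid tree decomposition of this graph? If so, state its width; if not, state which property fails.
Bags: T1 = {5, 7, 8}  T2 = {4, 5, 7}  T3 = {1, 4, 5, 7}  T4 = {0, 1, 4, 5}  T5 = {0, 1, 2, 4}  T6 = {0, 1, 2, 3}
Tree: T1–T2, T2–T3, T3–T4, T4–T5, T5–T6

A tree decomposition must satisfy three properties: every vertex lies in some bag; for every edge, both endpoints lie together in some bag; and for every vertex, the bags containing it form a connected subtree. Here vertex 6 appears in no bag, so the decomposition is invalid.

No — vertex 6 appears in no bag.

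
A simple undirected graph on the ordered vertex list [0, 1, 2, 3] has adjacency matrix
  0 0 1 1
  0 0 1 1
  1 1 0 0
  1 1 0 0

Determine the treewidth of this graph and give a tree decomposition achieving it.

Treewidth 2.
One optimal decomposition is:
Bags: B1 = {0, 1, 3}  B2 = {0, 1, 2}
Tree: B1–B2

Each bag holds 3 vertices, so the decomposition has width 2, which upper-bounds the treewidth. Since 1–3–0–2–1 is a cycle in G, G is not acyclic. Forests are exactly the graphs of treewidth ≤ 1, so tw(G) ≥ 2. The upper and lower bounds meet at 2, so that is the treewidth.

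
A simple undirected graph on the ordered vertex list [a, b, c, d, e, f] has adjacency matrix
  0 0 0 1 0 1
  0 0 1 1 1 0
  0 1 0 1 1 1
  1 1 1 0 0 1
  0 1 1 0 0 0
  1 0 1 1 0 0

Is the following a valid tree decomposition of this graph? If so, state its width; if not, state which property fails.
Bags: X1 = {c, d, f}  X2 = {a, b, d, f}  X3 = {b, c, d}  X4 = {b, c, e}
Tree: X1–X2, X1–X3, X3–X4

No — bags containing vertex b are not connected in the tree.

A tree decomposition must satisfy three properties: every vertex lies in some bag; for every edge, both endpoints lie together in some bag; and for every vertex, the bags containing it form a connected subtree. Here bags containing vertex b are not connected in the tree, so the decomposition is invalid.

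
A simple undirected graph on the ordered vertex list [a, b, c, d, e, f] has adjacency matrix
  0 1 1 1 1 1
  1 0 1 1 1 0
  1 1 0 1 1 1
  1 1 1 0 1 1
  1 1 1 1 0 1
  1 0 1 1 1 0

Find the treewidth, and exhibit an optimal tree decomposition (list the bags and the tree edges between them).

Every bag has size at most 5, so the width is 5 − 1 = 4 and tw(G) ≤ 4. For the lower bound, the 5 vertices {a, c, d, e, f} are pairwise adjacent, and any tree decomposition puts a clique entirely inside one bag — forcing width ≥ 4. Combining the bounds, tw(G) = 4.

Treewidth 4.
One optimal decomposition is:
Bags: B1 = {a, c, d, e, f}  B2 = {a, b, c, d, e}
Tree: B1–B2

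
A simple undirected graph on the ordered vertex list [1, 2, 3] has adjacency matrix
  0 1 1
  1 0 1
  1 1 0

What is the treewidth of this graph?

A width-2 tree decomposition is:
Bags: B1 = {1, 2, 3}
Tree: (single bag)
With just one bag of size 3, the width is 3 − 1 = 2, so tw(G) ≤ 2. On the other hand G contains the 3-clique {1, 2, 3}. A clique must lie in a single bag of any decomposition, so no decomposition can have width below 2. The upper and lower bounds meet at 2, so that is the treewidth.

2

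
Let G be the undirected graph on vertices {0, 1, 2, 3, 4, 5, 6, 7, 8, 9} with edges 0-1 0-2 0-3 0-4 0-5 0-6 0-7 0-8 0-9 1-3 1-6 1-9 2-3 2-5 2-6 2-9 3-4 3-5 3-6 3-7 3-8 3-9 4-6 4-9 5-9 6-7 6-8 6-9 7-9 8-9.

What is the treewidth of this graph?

4

A width-4 tree decomposition is:
Bags: B1 = {0, 2, 3, 5, 9}  B2 = {0, 2, 3, 6, 9}  B3 = {0, 3, 4, 6, 9}  B4 = {0, 3, 6, 8, 9}  B5 = {0, 3, 6, 7, 9}  B6 = {0, 1, 3, 6, 9}
Tree: B1–B2, B2–B3, B2–B4, B4–B5, B4–B6
The largest bag has 5 vertices, giving width 4; this decomposition certifies tw(G) ≤ 4. Conversely, {0, 2, 3, 5, 9} is a clique of size 5, and the vertices of any clique must share a bag in every tree decomposition; so some bag has ≥ 5 vertices and tw(G) ≥ 4. Therefore the treewidth is 4.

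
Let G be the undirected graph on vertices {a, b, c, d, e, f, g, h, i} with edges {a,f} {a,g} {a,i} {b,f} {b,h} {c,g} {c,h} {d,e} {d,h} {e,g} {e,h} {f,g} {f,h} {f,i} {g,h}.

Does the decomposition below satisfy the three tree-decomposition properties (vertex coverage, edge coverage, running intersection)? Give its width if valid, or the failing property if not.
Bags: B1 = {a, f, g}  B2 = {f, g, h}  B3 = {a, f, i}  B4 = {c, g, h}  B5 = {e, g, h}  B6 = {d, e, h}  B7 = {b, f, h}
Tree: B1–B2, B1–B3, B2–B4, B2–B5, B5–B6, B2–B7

Yes; width 2.

Checking the three conditions: (i) the bags cover all of {a, b, c, d, e, f, g, h, i}; (ii) for each edge, some bag contains both endpoints; (iii) the bags containing any fixed vertex form a subtree. All hold, so the decomposition is valid with width 3 − 1 = 2.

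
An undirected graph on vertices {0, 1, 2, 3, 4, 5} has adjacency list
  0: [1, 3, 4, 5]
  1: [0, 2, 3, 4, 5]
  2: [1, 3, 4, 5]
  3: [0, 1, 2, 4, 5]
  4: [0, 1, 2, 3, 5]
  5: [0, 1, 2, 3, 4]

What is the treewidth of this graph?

4

A width-4 tree decomposition is:
Bags: B1 = {0, 1, 3, 4, 5}  B2 = {1, 2, 3, 4, 5}
Tree: B1–B2
Every bag has size at most 5, so the width is 5 − 1 = 4 and tw(G) ≤ 4. Conversely, {0, 1, 3, 4, 5} is a clique of size 5, and the vertices of any clique must share a bag in every tree decomposition; so some bag has ≥ 5 vertices and tw(G) ≥ 4. Combining the bounds, tw(G) = 4.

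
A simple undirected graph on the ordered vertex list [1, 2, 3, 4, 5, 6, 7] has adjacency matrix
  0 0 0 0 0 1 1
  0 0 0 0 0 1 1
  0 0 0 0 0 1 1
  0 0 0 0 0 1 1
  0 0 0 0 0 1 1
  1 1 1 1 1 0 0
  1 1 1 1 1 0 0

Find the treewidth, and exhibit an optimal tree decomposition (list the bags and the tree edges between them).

Each bag holds 3 vertices, so the decomposition has width 2, which upper-bounds the treewidth. The edges 7–1–6–3–7 form a cycle, so G is not a tree and its treewidth is at least 2. Hence tw(G) = 2 exactly.

Treewidth 2.
One such decomposition:
Bags: B1 = {1, 6, 7}  B2 = {3, 6, 7}  B3 = {4, 6, 7}  B4 = {5, 6, 7}  B5 = {2, 6, 7}
Tree: B1–B2, B2–B3, B3–B4, B4–B5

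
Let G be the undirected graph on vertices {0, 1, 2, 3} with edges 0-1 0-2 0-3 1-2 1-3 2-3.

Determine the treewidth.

A width-3 tree decomposition is:
Bags: B1 = {0, 1, 2, 3}
Tree: (single bag)
A single bag containing all 4 vertices is trivially a valid decomposition of width 3. Conversely, {0, 1, 2, 3} is a clique of size 4, and the vertices of any clique must share a bag in every tree decomposition; so some bag has ≥ 4 vertices and tw(G) ≥ 3. The upper and lower bounds meet at 3, so that is the treewidth.

3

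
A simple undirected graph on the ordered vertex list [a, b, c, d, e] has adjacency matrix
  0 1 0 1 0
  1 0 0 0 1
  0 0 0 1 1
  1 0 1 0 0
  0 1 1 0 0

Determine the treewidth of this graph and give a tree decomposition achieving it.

Treewidth 2.
One such decomposition:
Bags: B1 = {c, d, e}  B2 = {b, d, e}  B3 = {a, b, d}
Tree: B1–B2, B2–B3

Every bag has size at most 3, so the width is 3 − 1 = 2 and tw(G) ≤ 2. For the lower bound, G contains the cycle d–c–e–b–a–d, so G is not a forest; only forests have treewidth ≤ 1, hence tw(G) ≥ 2. The upper and lower bounds meet at 2, so that is the treewidth.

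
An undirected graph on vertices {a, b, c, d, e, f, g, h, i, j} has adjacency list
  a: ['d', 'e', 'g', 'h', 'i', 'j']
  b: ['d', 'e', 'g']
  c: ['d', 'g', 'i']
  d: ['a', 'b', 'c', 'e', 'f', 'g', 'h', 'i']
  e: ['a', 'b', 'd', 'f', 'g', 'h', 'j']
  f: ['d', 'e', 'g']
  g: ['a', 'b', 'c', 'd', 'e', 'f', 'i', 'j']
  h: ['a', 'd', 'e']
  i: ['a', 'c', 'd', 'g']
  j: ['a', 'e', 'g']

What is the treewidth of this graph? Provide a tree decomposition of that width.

The largest bag has 4 vertices, giving width 3; this decomposition certifies tw(G) ≤ 3. Conversely, {d, e, f, g} is a clique of size 4, and the vertices of any clique must share a bag in every tree decomposition; so some bag has ≥ 4 vertices and tw(G) ≥ 3. Combining the bounds, tw(G) = 3.

Treewidth 3.
One optimal decomposition is:
Bags: B1 = {a, d, e, h}  B2 = {a, d, e, g}  B3 = {b, d, e, g}  B4 = {d, e, f, g}  B5 = {a, e, g, j}  B6 = {a, d, g, i}  B7 = {c, d, g, i}
Tree: B1–B2, B2–B3, B3–B4, B2–B5, B2–B6, B6–B7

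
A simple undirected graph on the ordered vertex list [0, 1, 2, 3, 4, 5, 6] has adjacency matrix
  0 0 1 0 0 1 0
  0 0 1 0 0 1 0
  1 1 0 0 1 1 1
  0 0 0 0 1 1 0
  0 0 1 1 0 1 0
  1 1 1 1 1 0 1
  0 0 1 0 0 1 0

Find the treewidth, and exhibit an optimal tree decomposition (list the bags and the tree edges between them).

Treewidth 2.
One such decomposition:
Bags: B1 = {2, 4, 5}  B2 = {1, 2, 5}  B3 = {2, 5, 6}  B4 = {0, 2, 5}  B5 = {3, 4, 5}
Tree: B1–B2, B2–B3, B1–B4, B1–B5

The largest bag has 3 vertices, giving width 2; this decomposition certifies tw(G) ≤ 2. Conversely, {0, 2, 5} is a clique of size 3, and the vertices of any clique must share a bag in every tree decomposition; so some bag has ≥ 3 vertices and tw(G) ≥ 2. Therefore the treewidth is 2.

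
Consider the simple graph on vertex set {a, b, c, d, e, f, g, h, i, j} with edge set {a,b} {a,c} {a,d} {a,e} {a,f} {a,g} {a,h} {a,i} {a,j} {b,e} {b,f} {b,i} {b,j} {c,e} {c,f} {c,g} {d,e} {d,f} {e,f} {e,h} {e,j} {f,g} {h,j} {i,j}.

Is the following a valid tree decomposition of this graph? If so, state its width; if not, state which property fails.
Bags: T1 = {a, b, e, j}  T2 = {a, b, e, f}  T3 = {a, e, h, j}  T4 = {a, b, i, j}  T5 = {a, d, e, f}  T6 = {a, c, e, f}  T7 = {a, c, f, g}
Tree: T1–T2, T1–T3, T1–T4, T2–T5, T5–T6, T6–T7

Yes; width 3.

Vertex coverage: the bags together contain {a, b, c, d, e, f, g, h, i, j}, the full vertex set. Edge coverage: each edge of G has both endpoints in at least one bag. Running intersection: for every vertex, the bags containing it form a connected subtree. All three properties hold, so this is a valid tree decomposition of width max|bag| − 1 = 3, and hence tw(G) ≤ 3.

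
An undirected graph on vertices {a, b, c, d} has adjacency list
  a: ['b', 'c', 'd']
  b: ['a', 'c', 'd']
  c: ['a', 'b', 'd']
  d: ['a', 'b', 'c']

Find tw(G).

A width-3 tree decomposition is:
Bags: B1 = {a, b, c, d}
Tree: (single bag)
A single bag containing all 4 vertices is trivially a valid decomposition of width 3. For the lower bound, the 4 vertices {a, b, c, d} are pairwise adjacent, and any tree decomposition puts a clique entirely inside one bag — forcing width ≥ 3. Combining the bounds, tw(G) = 3.

3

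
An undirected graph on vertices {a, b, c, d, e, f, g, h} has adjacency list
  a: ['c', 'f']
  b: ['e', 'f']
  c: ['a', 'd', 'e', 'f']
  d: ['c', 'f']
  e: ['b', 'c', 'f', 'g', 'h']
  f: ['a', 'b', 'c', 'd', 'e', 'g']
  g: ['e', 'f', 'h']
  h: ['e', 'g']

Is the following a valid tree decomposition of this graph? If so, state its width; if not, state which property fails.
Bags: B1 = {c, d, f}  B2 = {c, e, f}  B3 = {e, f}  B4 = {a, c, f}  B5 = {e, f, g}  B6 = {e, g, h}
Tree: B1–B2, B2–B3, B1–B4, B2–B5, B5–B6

No — vertex b appears in no bag.

A tree decomposition must satisfy three properties: every vertex lies in some bag; for every edge, both endpoints lie together in some bag; and for every vertex, the bags containing it form a connected subtree. Here vertex b appears in no bag, so the decomposition is invalid.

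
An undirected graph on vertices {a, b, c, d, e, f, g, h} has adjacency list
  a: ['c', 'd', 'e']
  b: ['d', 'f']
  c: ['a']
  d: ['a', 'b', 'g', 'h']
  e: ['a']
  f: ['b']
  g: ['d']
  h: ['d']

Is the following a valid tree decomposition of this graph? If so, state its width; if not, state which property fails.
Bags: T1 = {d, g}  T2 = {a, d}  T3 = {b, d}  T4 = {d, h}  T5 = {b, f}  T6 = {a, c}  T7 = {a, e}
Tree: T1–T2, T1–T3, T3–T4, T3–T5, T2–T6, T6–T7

Vertex coverage: the bags together contain {a, b, c, d, e, f, g, h}, the full vertex set. Edge coverage: each edge of G has both endpoints in at least one bag. Running intersection: for every vertex, the bags containing it form a connected subtree. All three properties hold, so this is a valid tree decomposition of width max|bag| − 1 = 1, and hence tw(G) ≤ 1.

Yes; width 1.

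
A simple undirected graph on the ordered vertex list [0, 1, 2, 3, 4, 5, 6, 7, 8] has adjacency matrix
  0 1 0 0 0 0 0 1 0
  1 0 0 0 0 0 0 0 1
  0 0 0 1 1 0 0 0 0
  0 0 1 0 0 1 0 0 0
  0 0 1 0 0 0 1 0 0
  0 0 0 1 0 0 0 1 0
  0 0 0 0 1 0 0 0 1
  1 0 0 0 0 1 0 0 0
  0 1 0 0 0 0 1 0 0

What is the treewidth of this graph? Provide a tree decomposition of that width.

Treewidth 2.
Bags: B1 = {2, 3, 4}  B2 = {3, 4, 5}  B3 = {4, 5, 7}  B4 = {0, 4, 7}  B5 = {0, 1, 4}  B6 = {1, 4, 8}  B7 = {4, 6, 8}
Tree: B1–B2, B2–B3, B3–B4, B4–B5, B5–B6, B6–B7

Every bag has size at most 3, so the width is 3 − 1 = 2 and tw(G) ≤ 2. The edges 4–2–3–5–7–0–1–8–6–4 form a cycle, so G is not a tree and its treewidth is at least 2. Hence tw(G) = 2 exactly.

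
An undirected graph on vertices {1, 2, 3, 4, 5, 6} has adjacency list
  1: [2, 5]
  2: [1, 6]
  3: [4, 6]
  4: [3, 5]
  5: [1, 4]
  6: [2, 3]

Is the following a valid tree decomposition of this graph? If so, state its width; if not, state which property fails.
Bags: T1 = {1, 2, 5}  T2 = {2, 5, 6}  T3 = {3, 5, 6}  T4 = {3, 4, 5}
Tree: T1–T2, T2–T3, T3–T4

Checking the three conditions: (i) the bags cover all of {1, 2, 3, 4, 5, 6}; (ii) for each edge, some bag contains both endpoints; (iii) the bags containing any fixed vertex form a subtree. All hold, so the decomposition is valid with width 3 − 1 = 2.

Yes; width 2.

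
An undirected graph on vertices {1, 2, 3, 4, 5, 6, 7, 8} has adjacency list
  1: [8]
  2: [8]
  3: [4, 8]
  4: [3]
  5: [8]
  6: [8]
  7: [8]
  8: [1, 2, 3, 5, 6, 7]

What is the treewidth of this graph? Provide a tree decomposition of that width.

Treewidth 1.
Bags: B1 = {7, 8}  B2 = {3, 8}  B3 = {1, 8}  B4 = {6, 8}  B5 = {3, 4}  B6 = {2, 8}  B7 = {5, 8}
Tree: B1–B2, B2–B3, B1–B4, B2–B5, B2–B6, B6–B7

Every bag has size at most 2, so the width is 2 − 1 = 1 and tw(G) ≤ 1. Since G has at least one edge (e.g. 8–7), it is not an edgeless graph, so tw(G) ≥ 1. The upper and lower bounds meet at 1, so that is the treewidth.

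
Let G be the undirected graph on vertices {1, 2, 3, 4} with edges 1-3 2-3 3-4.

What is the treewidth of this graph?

1

A width-1 tree decomposition is:
Bags: B1 = {3, 4}  B2 = {2, 3}  B3 = {1, 3}
Tree: B1–B2, B1–B3
Every bag has size at most 2, so the width is 2 − 1 = 1 and tw(G) ≤ 1. Any graph with an edge has treewidth ≥ 1, and G has the edge 4–3. Hence tw(G) = 1 exactly.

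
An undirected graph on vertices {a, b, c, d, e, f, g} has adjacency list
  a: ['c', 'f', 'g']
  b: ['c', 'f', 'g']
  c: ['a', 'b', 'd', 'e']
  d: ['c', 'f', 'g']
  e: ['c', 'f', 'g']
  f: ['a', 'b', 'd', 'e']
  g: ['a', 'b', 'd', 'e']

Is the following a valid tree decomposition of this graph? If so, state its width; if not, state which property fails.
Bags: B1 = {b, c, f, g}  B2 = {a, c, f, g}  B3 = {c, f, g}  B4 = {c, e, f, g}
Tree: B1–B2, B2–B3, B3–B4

A tree decomposition must satisfy three properties: every vertex lies in some bag; for every edge, both endpoints lie together in some bag; and for every vertex, the bags containing it form a connected subtree. Here vertex d appears in no bag, so the decomposition is invalid.

No — vertex d appears in no bag.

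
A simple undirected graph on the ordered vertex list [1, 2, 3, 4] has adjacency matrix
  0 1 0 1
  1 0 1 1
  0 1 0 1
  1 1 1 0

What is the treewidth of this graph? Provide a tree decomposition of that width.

Treewidth 2.
Bags: B1 = {2, 3, 4}  B2 = {1, 2, 4}
Tree: B1–B2

Every bag has size at most 3, so the width is 3 − 1 = 2 and tw(G) ≤ 2. Conversely, {1, 2, 4} is a clique of size 3, and the vertices of any clique must share a bag in every tree decomposition; so some bag has ≥ 3 vertices and tw(G) ≥ 2. The upper and lower bounds meet at 2, so that is the treewidth.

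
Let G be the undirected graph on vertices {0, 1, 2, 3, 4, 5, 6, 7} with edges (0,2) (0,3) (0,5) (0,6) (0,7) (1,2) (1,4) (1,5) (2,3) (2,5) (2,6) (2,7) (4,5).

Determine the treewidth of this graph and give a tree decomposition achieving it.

Every bag has size at most 3, so the width is 3 − 1 = 2 and tw(G) ≤ 2. Conversely, {0, 2, 3} is a clique of size 3, and the vertices of any clique must share a bag in every tree decomposition; so some bag has ≥ 3 vertices and tw(G) ≥ 2. Therefore the treewidth is 2.

Treewidth 2.
Bags: B1 = {0, 2, 5}  B2 = {1, 2, 5}  B3 = {1, 4, 5}  B4 = {0, 2, 6}  B5 = {0, 2, 3}  B6 = {0, 2, 7}
Tree: B1–B2, B2–B3, B1–B4, B1–B5, B5–B6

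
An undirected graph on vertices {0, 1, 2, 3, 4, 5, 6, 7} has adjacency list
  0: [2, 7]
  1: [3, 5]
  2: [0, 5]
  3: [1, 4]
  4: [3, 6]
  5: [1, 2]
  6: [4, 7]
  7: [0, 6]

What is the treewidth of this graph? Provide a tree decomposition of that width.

Treewidth 2.
One optimal decomposition is:
Bags: B1 = {0, 2, 5}  B2 = {0, 5, 7}  B3 = {5, 6, 7}  B4 = {4, 5, 6}  B5 = {3, 4, 5}  B6 = {1, 3, 5}
Tree: B1–B2, B2–B3, B3–B4, B4–B5, B5–B6

Every bag has size at most 3, so the width is 3 − 1 = 2 and tw(G) ≤ 2. Since 5–2–0–7–6–4–3–1–5 is a cycle in G, G is not acyclic. Forests are exactly the graphs of treewidth ≤ 1, so tw(G) ≥ 2. The upper and lower bounds meet at 2, so that is the treewidth.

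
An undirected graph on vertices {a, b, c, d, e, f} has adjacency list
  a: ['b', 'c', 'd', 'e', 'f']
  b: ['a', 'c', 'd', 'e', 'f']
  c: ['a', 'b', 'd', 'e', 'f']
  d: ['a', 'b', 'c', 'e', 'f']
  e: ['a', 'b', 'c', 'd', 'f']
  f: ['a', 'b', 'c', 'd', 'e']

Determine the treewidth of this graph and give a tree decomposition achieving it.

A single bag containing all 6 vertices is trivially a valid decomposition of width 5. For the lower bound, the 6 vertices {a, b, c, d, e, f} are pairwise adjacent, and any tree decomposition puts a clique entirely inside one bag — forcing width ≥ 5. Therefore the treewidth is 5.

Treewidth 5.
One optimal decomposition is:
Bags: B1 = {a, b, c, d, e, f}
Tree: (single bag)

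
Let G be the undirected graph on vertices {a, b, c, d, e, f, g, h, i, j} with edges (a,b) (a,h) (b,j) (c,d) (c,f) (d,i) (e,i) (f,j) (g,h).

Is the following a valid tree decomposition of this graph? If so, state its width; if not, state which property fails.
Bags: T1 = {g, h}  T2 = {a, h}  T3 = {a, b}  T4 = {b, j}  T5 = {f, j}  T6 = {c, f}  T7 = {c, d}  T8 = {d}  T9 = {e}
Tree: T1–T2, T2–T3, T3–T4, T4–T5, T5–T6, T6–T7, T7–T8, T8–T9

A tree decomposition must satisfy three properties: every vertex lies in some bag; for every edge, both endpoints lie together in some bag; and for every vertex, the bags containing it form a connected subtree. Here vertex i appears in no bag, so the decomposition is invalid.

No — vertex i appears in no bag.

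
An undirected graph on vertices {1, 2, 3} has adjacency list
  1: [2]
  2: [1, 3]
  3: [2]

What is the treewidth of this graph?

A width-1 tree decomposition is:
Bags: B1 = {1, 2}  B2 = {2, 3}
Tree: B1–B2
Every bag has size at most 2, so the width is 2 − 1 = 1 and tw(G) ≤ 1. Since G has at least one edge (e.g. 1–2), it is not an edgeless graph, so tw(G) ≥ 1. Therefore the treewidth is 1.

1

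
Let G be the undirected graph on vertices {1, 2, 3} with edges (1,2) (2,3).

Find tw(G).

A width-1 tree decomposition is:
Bags: B1 = {2, 3}  B2 = {1, 2}
Tree: B1–B2
Each bag holds 2 vertices, so the decomposition has width 1, which upper-bounds the treewidth. G has an edge, so its treewidth is at least 1. Combining the bounds, tw(G) = 1.

1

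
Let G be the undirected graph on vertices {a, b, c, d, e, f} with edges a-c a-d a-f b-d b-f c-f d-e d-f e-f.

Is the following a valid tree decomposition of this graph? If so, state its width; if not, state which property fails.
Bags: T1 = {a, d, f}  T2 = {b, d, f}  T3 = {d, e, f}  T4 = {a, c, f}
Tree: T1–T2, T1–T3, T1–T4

Every vertex of G appears in some bag (union = {a, b, c, d, e, f}); every edge is covered by a bag; and for each vertex v the set of bags containing v is connected in the bag tree. The decomposition is therefore valid. The largest bag has 3 vertices, so the width is 2.

Yes; width 2.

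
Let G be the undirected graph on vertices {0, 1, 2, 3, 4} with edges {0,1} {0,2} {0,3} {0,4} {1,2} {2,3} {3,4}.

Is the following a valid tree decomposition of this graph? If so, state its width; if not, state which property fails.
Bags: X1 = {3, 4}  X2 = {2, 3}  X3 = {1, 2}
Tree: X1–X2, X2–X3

No — vertex 0 appears in no bag.

A tree decomposition must satisfy three properties: every vertex lies in some bag; for every edge, both endpoints lie together in some bag; and for every vertex, the bags containing it form a connected subtree. Here vertex 0 appears in no bag, so the decomposition is invalid.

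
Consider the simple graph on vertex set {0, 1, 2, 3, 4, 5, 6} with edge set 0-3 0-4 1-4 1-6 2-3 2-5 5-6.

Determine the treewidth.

A width-2 tree decomposition is:
Bags: B1 = {0, 3, 4}  B2 = {2, 3, 4}  B3 = {2, 4, 5}  B4 = {4, 5, 6}  B5 = {1, 4, 6}
Tree: B1–B2, B2–B3, B3–B4, B4–B5
Every bag has size at most 3, so the width is 3 − 1 = 2 and tw(G) ≤ 2. For the lower bound, G contains the cycle 4–0–3–2–5–6–1–4, so G is not a forest; only forests have treewidth ≤ 1, hence tw(G) ≥ 2. Hence tw(G) = 2 exactly.

2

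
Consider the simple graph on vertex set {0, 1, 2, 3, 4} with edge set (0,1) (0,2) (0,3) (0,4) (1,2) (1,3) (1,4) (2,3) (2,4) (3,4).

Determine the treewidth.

A width-4 tree decomposition is:
Bags: B1 = {0, 1, 2, 3, 4}
Tree: (single bag)
A single bag containing all 5 vertices is trivially a valid decomposition of width 4. For the lower bound, the 5 vertices {0, 1, 2, 3, 4} are pairwise adjacent, and any tree decomposition puts a clique entirely inside one bag — forcing width ≥ 4. Combining the bounds, tw(G) = 4.

4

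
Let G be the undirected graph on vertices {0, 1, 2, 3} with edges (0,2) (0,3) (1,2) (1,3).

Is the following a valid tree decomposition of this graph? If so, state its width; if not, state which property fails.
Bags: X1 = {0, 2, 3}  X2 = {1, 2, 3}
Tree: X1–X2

Yes; width 2.

Every vertex of G appears in some bag (union = {0, 1, 2, 3}); every edge is covered by a bag; and for each vertex v the set of bags containing v is connected in the bag tree. The decomposition is therefore valid. The largest bag has 3 vertices, so the width is 2.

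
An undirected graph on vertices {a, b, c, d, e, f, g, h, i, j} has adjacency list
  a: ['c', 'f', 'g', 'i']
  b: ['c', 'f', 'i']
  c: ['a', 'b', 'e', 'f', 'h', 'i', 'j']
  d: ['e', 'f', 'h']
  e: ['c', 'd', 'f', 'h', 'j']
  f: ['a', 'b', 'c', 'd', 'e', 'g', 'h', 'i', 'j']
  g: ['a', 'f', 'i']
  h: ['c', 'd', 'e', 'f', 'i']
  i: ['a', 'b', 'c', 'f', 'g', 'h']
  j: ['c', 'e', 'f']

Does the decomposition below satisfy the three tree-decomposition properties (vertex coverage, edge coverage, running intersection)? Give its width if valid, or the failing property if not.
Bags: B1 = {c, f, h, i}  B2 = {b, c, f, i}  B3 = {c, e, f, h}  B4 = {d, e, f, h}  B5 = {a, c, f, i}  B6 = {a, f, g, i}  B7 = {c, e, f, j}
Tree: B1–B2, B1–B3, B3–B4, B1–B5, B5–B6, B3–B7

Every vertex of G appears in some bag (union = {a, b, c, d, e, f, g, h, i, j}); every edge is covered by a bag; and for each vertex v the set of bags containing v is connected in the bag tree. The decomposition is therefore valid. The largest bag has 4 vertices, so the width is 3.

Yes; width 3.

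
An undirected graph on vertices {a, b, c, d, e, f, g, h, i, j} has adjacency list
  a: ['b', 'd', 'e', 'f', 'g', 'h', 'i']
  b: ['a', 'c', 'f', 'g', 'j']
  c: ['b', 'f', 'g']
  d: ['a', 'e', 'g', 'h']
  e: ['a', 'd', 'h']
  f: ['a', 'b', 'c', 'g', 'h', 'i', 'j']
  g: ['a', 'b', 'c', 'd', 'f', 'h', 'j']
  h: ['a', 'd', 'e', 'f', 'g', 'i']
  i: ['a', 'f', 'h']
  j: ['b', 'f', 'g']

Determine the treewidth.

3

A width-3 tree decomposition is:
Bags: B1 = {a, b, f, g}  B2 = {a, f, g, h}  B3 = {a, f, h, i}  B4 = {b, f, g, j}  B5 = {b, c, f, g}  B6 = {a, d, g, h}  B7 = {a, d, e, h}
Tree: B1–B2, B2–B3, B1–B4, B4–B5, B2–B6, B6–B7
Each bag holds 4 vertices, so the decomposition has width 3, which upper-bounds the treewidth. For the lower bound, the 4 vertices {a, d, g, h} are pairwise adjacent, and any tree decomposition puts a clique entirely inside one bag — forcing width ≥ 3. Therefore the treewidth is 3.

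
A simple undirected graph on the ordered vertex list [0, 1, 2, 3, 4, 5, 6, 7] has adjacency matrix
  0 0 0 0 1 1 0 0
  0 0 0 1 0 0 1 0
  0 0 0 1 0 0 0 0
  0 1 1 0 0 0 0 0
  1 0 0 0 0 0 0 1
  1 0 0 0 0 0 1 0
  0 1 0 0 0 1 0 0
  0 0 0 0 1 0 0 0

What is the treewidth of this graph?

A width-1 tree decomposition is:
Bags: B1 = {4, 7}  B2 = {0, 4}  B3 = {0, 5}  B4 = {5, 6}  B5 = {1, 6}  B6 = {1, 3}  B7 = {2, 3}
Tree: B1–B2, B2–B3, B3–B4, B4–B5, B5–B6, B6–B7
The largest bag has 2 vertices, giving width 1; this decomposition certifies tw(G) ≤ 1. Any graph with an edge has treewidth ≥ 1, and G has the edge 7–4. Combining the bounds, tw(G) = 1.

1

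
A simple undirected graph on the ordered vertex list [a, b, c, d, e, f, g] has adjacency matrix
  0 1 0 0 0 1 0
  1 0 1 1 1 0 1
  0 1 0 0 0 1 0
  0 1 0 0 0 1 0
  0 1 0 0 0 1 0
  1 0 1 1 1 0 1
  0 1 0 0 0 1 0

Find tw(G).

2

A width-2 tree decomposition is:
Bags: B1 = {b, f, g}  B2 = {b, c, f}  B3 = {b, e, f}  B4 = {b, d, f}  B5 = {a, b, f}
Tree: B1–B2, B2–B3, B3–B4, B4–B5
Each bag holds 3 vertices, so the decomposition has width 2, which upper-bounds the treewidth. Since b–g–f–c–b is a cycle in G, G is not acyclic. Forests are exactly the graphs of treewidth ≤ 1, so tw(G) ≥ 2. The upper and lower bounds meet at 2, so that is the treewidth.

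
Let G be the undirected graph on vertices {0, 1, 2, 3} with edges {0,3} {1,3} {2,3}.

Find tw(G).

1

A width-1 tree decomposition is:
Bags: B1 = {2, 3}  B2 = {0, 3}  B3 = {1, 3}
Tree: B1–B2, B2–B3
Every bag has size at most 2, so the width is 2 − 1 = 1 and tw(G) ≤ 1. Any graph with an edge has treewidth ≥ 1, and G has the edge 3–2. The upper and lower bounds meet at 1, so that is the treewidth.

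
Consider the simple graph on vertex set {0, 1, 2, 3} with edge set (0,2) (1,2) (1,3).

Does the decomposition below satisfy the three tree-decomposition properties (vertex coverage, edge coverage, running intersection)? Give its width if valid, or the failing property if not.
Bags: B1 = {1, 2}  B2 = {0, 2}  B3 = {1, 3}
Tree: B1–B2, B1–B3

Vertex coverage: the bags together contain {0, 1, 2, 3}, the full vertex set. Edge coverage: each edge of G has both endpoints in at least one bag. Running intersection: for every vertex, the bags containing it form a connected subtree. All three properties hold, so this is a valid tree decomposition of width max|bag| − 1 = 1, and hence tw(G) ≤ 1.

Yes; width 1.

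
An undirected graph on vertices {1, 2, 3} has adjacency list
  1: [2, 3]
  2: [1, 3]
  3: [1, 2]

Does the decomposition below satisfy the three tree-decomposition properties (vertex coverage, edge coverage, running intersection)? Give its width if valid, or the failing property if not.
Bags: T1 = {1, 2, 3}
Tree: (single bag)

Checking the three conditions: (i) the bags cover all of {1, 2, 3}; (ii) for each edge, some bag contains both endpoints; (iii) the bags containing any fixed vertex form a subtree. All hold, so the decomposition is valid with width 3 − 1 = 2.

Yes; width 2.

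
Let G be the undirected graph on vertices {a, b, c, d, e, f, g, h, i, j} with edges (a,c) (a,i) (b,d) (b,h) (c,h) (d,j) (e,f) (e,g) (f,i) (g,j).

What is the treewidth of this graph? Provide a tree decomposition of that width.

Each bag holds 3 vertices, so the decomposition has width 2, which upper-bounds the treewidth. Since g–e–f–i–a–c–h–b–d–j–g is a cycle in G, G is not acyclic. Forests are exactly the graphs of treewidth ≤ 1, so tw(G) ≥ 2. The upper and lower bounds meet at 2, so that is the treewidth.

Treewidth 2.
One such decomposition:
Bags: B1 = {e, f, g}  B2 = {f, g, i}  B3 = {a, g, i}  B4 = {a, c, g}  B5 = {c, g, h}  B6 = {b, g, h}  B7 = {b, d, g}  B8 = {d, g, j}
Tree: B1–B2, B2–B3, B3–B4, B4–B5, B5–B6, B6–B7, B7–B8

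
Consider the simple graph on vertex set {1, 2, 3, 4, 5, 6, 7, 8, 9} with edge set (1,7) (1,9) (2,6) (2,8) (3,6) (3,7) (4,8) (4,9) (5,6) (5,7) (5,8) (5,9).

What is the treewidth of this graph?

A width-3 tree decomposition is:
Bags: B1 = {2, 3, 6, 7}  B2 = {2, 5, 6, 7}  B3 = {2, 5, 7, 8}  B4 = {1, 5, 7, 8}  B5 = {1, 5, 8, 9}  B6 = {1, 4, 8, 9}
Tree: B1–B2, B2–B3, B3–B4, B4–B5, B5–B6
Every bag has size at most 4, so the width is 4 − 1 = 3 and tw(G) ≤ 3. For the lower bound: the 4 vertex sets {2,3,6}, {7}, {5}, {1,4,8,9} are disjoint, each induces a connected subgraph, and every pair is joined by at least one edge of G. Contracting each set to a single vertex therefore yields K_{4} as a minor, and since treewidth is minor-monotone, tw(G) ≥ tw(K_{4}) = 3. Combining the bounds, tw(G) = 3.

3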